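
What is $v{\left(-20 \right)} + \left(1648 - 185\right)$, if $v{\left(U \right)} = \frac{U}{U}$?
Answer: $1464$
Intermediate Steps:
$v{\left(U \right)} = 1$
$v{\left(-20 \right)} + \left(1648 - 185\right) = 1 + \left(1648 - 185\right) = 1 + 1463 = 1464$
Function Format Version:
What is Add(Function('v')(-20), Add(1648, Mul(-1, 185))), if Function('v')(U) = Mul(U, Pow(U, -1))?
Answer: 1464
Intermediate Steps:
Function('v')(U) = 1
Add(Function('v')(-20), Add(1648, Mul(-1, 185))) = Add(1, Add(1648, Mul(-1, 185))) = Add(1, Add(1648, -185)) = Add(1, 1463) = 1464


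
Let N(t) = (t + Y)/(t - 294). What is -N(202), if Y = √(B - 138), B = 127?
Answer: 101/46 + I*√11/92 ≈ 2.1957 + 0.03605*I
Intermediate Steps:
Y = I*√11 (Y = √(127 - 138) = √(-11) = I*√11 ≈ 3.3166*I)
N(t) = (t + I*√11)/(-294 + t) (N(t) = (t + I*√11)/(t - 294) = (t + I*√11)/(-294 + t))
-N(202) = -(202 + I*√11)/(-294 + 202) = -(202 + I*√11)/(-92) = -(-1)*(202 + I*√11)/92 = -(-101/46 - I*√11/92) = 101/46 + I*√11/92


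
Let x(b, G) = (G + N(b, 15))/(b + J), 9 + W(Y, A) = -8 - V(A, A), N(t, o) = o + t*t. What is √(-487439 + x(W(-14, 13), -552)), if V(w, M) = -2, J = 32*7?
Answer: I*√21291888167/209 ≈ 698.17*I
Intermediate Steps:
J = 224
N(t, o) = o + t²
W(Y, A) = -15 (W(Y, A) = -9 + (-8 - 1*(-2)) = -9 + (-8 + 2) = -9 - 6 = -15)
x(b, G) = (15 + G + b²)/(224 + b) (x(b, G) = (G + (15 + b²))/(b + 224) = (15 + G + b²)/(224 + b))
√(-487439 + x(W(-14, 13), -552)) = √(-487439 + (15 - 552 + (-15)²)/(224 - 15)) = √(-487439 + (15 - 552 + 225)/209) = √(-487439 + (1/209)*(-312)) = √(-487439 - 312/209) = √(-101875063/209) = I*√21291888167/209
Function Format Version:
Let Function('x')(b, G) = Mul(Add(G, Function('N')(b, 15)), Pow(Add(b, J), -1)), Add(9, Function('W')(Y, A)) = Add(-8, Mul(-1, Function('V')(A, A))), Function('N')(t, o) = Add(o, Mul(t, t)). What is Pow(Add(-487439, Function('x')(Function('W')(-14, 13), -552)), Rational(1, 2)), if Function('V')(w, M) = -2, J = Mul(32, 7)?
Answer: Mul(Rational(1, 209), I, Pow(21291888167, Rational(1, 2))) ≈ Mul(698.17, I)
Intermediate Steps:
J = 224
Function('N')(t, o) = Add(o, Pow(t, 2))
Function('W')(Y, A) = -15 (Function('W')(Y, A) = Add(-9, Add(-8, Mul(-1, -2))) = Add(-9, Add(-8, 2)) = Add(-9, -6) = -15)
Function('x')(b, G) = Mul(Pow(Add(224, b), -1), Add(15, G, Pow(b, 2))) (Function('x')(b, G) = Mul(Add(G, Add(15, Pow(b, 2))), Pow(Add(b, 224), -1)) = Mul(Add(15, G, Pow(b, 2)), Pow(Add(224, b), -1)) = Mul(Pow(Add(224, b), -1), Add(15, G, Pow(b, 2))))
Pow(Add(-487439, Function('x')(Function('W')(-14, 13), -552)), Rational(1, 2)) = Pow(Add(-487439, Mul(Pow(Add(224, -15), -1), Add(15, -552, Pow(-15, 2)))), Rational(1, 2)) = Pow(Add(-487439, Mul(Pow(209, -1), Add(15, -552, 225))), Rational(1, 2)) = Pow(Add(-487439, Mul(Rational(1, 209), -312)), Rational(1, 2)) = Pow(Add(-487439, Rational(-312, 209)), Rational(1, 2)) = Pow(Rational(-101875063, 209), Rational(1, 2)) = Mul(Rational(1, 209), I, Pow(21291888167, Rational(1, 2)))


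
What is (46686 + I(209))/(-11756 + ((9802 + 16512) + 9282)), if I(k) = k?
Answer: 9379/4768 ≈ 1.9671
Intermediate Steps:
(46686 + I(209))/(-11756 + ((9802 + 16512) + 9282)) = (46686 + 209)/(-11756 + ((9802 + 16512) + 9282)) = 46895/(-11756 + (26314 + 9282)) = 46895/(-11756 + 35596) = 46895/23840 = 46895*(1/23840) = 9379/4768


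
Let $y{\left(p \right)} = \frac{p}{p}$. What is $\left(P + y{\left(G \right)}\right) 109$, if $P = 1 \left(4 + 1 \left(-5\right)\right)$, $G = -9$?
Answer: $0$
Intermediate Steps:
$y{\left(p \right)} = 1$
$P = -1$ ($P = 1 \left(4 - 5\right) = 1 \left(-1\right) = -1$)
$\left(P + y{\left(G \right)}\right) 109 = \left(-1 + 1\right) 109 = 0 \cdot 109 = 0$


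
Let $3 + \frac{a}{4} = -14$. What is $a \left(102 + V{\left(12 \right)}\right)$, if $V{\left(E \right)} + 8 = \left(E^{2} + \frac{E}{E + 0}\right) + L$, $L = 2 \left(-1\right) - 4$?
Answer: $-15844$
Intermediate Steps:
$a = -68$ ($a = -12 + 4 \left(-14\right) = -12 - 56 = -68$)
$L = -6$ ($L = -2 - 4 = -6$)
$V{\left(E \right)} = -13 + E^{2}$ ($V{\left(E \right)} = -8 - \left(6 - E^{2} - \frac{E}{E + 0}\right) = -8 - \left(6 - E^{2} - \frac{E}{E}\right) = -8 + \left(\left(E^{2} + 1\right) - 6\right) = -8 + \left(\left(1 + E^{2}\right) - 6\right) = -8 + \left(-5 + E^{2}\right) = -13 + E^{2}$)
$a \left(102 + V{\left(12 \right)}\right) = - 68 \left(102 - \left(13 - 12^{2}\right)\right) = - 68 \left(102 + \left(-13 + 144\right)\right) = - 68 \left(102 + 131\right) = \left(-68\right) 233 = -15844$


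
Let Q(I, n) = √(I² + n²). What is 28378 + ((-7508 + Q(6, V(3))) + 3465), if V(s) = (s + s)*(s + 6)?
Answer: 24335 + 6*√82 ≈ 24389.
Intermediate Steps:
V(s) = 2*s*(6 + s) (V(s) = (2*s)*(6 + s) = 2*s*(6 + s))
28378 + ((-7508 + Q(6, V(3))) + 3465) = 28378 + ((-7508 + √(6² + (2*3*(6 + 3))²)) + 3465) = 28378 + ((-7508 + √(36 + (2*3*9)²)) + 3465) = 28378 + ((-7508 + √(36 + 54²)) + 3465) = 28378 + ((-7508 + √(36 + 2916)) + 3465) = 28378 + ((-7508 + √2952) + 3465) = 28378 + ((-7508 + 6*√82) + 3465) = 28378 + (-4043 + 6*√82) = 24335 + 6*√82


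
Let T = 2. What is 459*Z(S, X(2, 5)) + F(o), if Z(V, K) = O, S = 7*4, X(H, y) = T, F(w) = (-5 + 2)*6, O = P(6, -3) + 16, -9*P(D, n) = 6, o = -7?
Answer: 7020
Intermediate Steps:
P(D, n) = -2/3 (P(D, n) = -1/9*6 = -2/3)
O = 46/3 (O = -2/3 + 16 = 46/3 ≈ 15.333)
F(w) = -18 (F(w) = -3*6 = -18)
X(H, y) = 2
S = 28
Z(V, K) = 46/3
459*Z(S, X(2, 5)) + F(o) = 459*(46/3) - 18 = 7038 - 18 = 7020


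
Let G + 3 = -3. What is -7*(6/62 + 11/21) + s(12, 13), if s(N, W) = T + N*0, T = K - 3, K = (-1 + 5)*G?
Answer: -2915/93 ≈ -31.344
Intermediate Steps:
G = -6 (G = -3 - 3 = -6)
K = -24 (K = (-1 + 5)*(-6) = 4*(-6) = -24)
T = -27 (T = -24 - 3 = -27)
s(N, W) = -27 (s(N, W) = -27 + N*0 = -27 + 0 = -27)
-7*(6/62 + 11/21) + s(12, 13) = -7*(6/62 + 11/21) - 27 = -7*(6*(1/62) + 11*(1/21)) - 27 = -7*(3/31 + 11/21) - 27 = -7*404/651 - 27 = -404/93 - 27 = -2915/93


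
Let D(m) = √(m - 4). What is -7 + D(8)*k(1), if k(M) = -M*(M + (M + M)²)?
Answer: -17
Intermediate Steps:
D(m) = √(-4 + m)
k(M) = -M*(M + 4*M²) (k(M) = -M*(M + (2*M)²) = -M*(M + 4*M²))
-7 + D(8)*k(1) = -7 + √(-4 + 8)*(1²*(-1 - 4*1)) = -7 + √4*(1*(-1 - 4)) = -7 + 2*(1*(-5)) = -7 + 2*(-5) = -7 - 10 = -17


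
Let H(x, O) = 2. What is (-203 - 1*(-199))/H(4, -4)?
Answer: -2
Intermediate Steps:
(-203 - 1*(-199))/H(4, -4) = (-203 - 1*(-199))/2 = (-203 + 199)*(½) = -4*½ = -2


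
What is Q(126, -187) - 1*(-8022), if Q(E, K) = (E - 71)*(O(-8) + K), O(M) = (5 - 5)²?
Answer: -2263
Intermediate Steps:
O(M) = 0 (O(M) = 0² = 0)
Q(E, K) = K*(-71 + E) (Q(E, K) = (E - 71)*(0 + K) = (-71 + E)*K = K*(-71 + E))
Q(126, -187) - 1*(-8022) = -187*(-71 + 126) - 1*(-8022) = -187*55 + 8022 = -10285 + 8022 = -2263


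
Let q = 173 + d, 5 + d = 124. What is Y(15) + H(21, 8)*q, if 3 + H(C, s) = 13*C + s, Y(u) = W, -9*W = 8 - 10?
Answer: 730586/9 ≈ 81176.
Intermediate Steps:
d = 119 (d = -5 + 124 = 119)
W = 2/9 (W = -(8 - 10)/9 = -⅑*(-2) = 2/9 ≈ 0.22222)
Y(u) = 2/9
H(C, s) = -3 + s + 13*C (H(C, s) = -3 + (13*C + s) = -3 + (s + 13*C) = -3 + s + 13*C)
q = 292 (q = 173 + 119 = 292)
Y(15) + H(21, 8)*q = 2/9 + (-3 + 8 + 13*21)*292 = 2/9 + (-3 + 8 + 273)*292 = 2/9 + 278*292 = 2/9 + 81176 = 730586/9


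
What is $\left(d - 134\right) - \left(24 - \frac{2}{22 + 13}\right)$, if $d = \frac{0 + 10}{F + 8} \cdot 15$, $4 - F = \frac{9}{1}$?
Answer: $- \frac{3778}{35} \approx -107.94$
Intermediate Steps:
$F = -5$ ($F = 4 - \frac{9}{1} = 4 - 9 \cdot 1 = 4 - 9 = -5$)
$d = 50$ ($d = \frac{0 + 10}{-5 + 8} \cdot 15 = \frac{10}{3} \cdot 15 = 50$)
$\left(d - 134\right) - \left(24 - \frac{2}{22 + 13}\right) = \left(50 - 134\right) - \left(24 - \frac{2}{22 + 13}\right) = -84 - \left(24 - \frac{2}{35}\right) = -84 + \left(2 \cdot \frac{1}{35} - 24\right) = -84 + \left(\frac{2}{35} - 24\right) = -84 - \frac{838}{35} = - \frac{3778}{35}$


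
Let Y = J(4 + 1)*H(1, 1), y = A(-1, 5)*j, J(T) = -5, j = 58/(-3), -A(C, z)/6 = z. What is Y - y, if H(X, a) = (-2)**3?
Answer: -540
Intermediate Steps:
A(C, z) = -6*z
j = -58/3 (j = 58*(-1/3) = -58/3 ≈ -19.333)
H(X, a) = -8
y = 580 (y = -6*5*(-58/3) = -30*(-58/3) = 580)
Y = 40 (Y = -5*(-8) = 40)
Y - y = 40 - 1*580 = 40 - 580 = -540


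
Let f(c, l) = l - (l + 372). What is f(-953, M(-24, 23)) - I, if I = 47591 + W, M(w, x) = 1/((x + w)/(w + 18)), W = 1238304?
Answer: -1286267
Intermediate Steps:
M(w, x) = (18 + w)/(w + x) (M(w, x) = 1/((w + x)/(18 + w)) = (18 + w)/(w + x))
I = 1285895 (I = 47591 + 1238304 = 1285895)
f(c, l) = -372 (f(c, l) = l - (372 + l) = l + (-372 - l) = -372)
f(-953, M(-24, 23)) - I = -372 - 1*1285895 = -372 - 1285895 = -1286267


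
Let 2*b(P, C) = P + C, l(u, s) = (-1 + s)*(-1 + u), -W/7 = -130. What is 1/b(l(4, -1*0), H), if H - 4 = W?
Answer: 2/911 ≈ 0.0021954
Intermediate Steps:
W = 910 (W = -7*(-130) = 910)
H = 914 (H = 4 + 910 = 914)
b(P, C) = C/2 + P/2 (b(P, C) = (P + C)/2 = (C + P)/2 = C/2 + P/2)
1/b(l(4, -1*0), H) = 1/((½)*914 + (1 - (-1)*0 - 1*4 - 1*0*4)/2) = 1/(457 + (1 - 1*0 - 4 + 0*4)/2) = 1/(457 + (1 + 0 - 4 + 0)/2) = 1/(457 + (½)*(-3)) = 1/(457 - 3/2) = 1/(911/2) = 2/911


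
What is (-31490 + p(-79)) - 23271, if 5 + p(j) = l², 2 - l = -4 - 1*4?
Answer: -54666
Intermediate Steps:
l = 10 (l = 2 - (-4 - 1*4) = 2 - (-4 - 4) = 2 - 1*(-8) = 2 + 8 = 10)
p(j) = 95 (p(j) = -5 + 10² = -5 + 100 = 95)
(-31490 + p(-79)) - 23271 = (-31490 + 95) - 23271 = -31395 - 23271 = -54666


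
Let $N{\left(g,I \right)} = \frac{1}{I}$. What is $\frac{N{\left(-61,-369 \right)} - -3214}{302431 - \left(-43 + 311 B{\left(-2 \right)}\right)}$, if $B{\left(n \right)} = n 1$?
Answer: $\frac{1185965}{111842424} \approx 0.010604$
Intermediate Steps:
$B{\left(n \right)} = n$
$\frac{N{\left(-61,-369 \right)} - -3214}{302431 - \left(-43 + 311 B{\left(-2 \right)}\right)} = \frac{\frac{1}{-369} - -3214}{302431 + \left(43 - -622\right)} = \frac{- \frac{1}{369} + \left(-66866 + 70080\right)}{302431 + \left(43 + 622\right)} = \frac{- \frac{1}{369} + 3214}{302431 + 665} = \frac{1185965}{369 \cdot 303096} = \frac{1185965}{369} \cdot \frac{1}{303096} = \frac{1185965}{111842424}$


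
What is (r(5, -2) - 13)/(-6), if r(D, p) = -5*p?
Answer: 1/2 ≈ 0.50000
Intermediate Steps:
(r(5, -2) - 13)/(-6) = (-5*(-2) - 13)/(-6) = (10 - 13)*(-1/6) = -3*(-1/6) = 1/2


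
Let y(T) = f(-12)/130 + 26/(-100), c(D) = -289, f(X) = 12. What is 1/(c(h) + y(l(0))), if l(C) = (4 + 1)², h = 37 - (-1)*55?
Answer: -650/187959 ≈ -0.0034582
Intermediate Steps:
h = 92 (h = 37 - 1*(-55) = 37 + 55 = 92)
l(C) = 25 (l(C) = 5² = 25)
y(T) = -109/650 (y(T) = 12/130 + 26/(-100) = 12*(1/130) + 26*(-1/100) = 6/65 - 13/50 = -109/650)
1/(c(h) + y(l(0))) = 1/(-289 - 109/650) = 1/(-187959/650) = -650/187959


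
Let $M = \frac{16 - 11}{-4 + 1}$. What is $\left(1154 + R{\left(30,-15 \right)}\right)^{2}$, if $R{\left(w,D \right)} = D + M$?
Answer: $\frac{11641744}{9} \approx 1.2935 \cdot 10^{6}$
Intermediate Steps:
$M = - \frac{5}{3}$ ($M = \frac{5}{-3} = 5 \left(- \frac{1}{3}\right) = - \frac{5}{3} \approx -1.6667$)
$R{\left(w,D \right)} = - \frac{5}{3} + D$ ($R{\left(w,D \right)} = D - \frac{5}{3} = - \frac{5}{3} + D$)
$\left(1154 + R{\left(30,-15 \right)}\right)^{2} = \left(1154 - \frac{50}{3}\right)^{2} = \left(\frac{3412}{3}\right)^{2} = \frac{11641744}{9}$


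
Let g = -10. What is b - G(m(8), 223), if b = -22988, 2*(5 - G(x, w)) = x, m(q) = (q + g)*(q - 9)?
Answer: -22992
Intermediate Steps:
m(q) = (-10 + q)*(-9 + q) (m(q) = (q - 10)*(q - 9) = (-10 + q)*(-9 + q))
G(x, w) = 5 - x/2
b - G(m(8), 223) = -22988 - (5 - (90 + 8² - 19*8)/2) = -22988 - (5 - (90 + 64 - 152)/2) = -22988 - (5 - ½*2) = -22988 - (5 - 1) = -22988 - 1*4 = -22988 - 4 = -22992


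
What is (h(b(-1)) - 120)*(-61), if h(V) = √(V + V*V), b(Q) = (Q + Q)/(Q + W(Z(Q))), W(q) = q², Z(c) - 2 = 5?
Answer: 7320 - 61*I*√23/24 ≈ 7320.0 - 12.189*I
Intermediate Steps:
Z(c) = 7 (Z(c) = 2 + 5 = 7)
b(Q) = 2*Q/(49 + Q) (b(Q) = (Q + Q)/(Q + 7²) = (2*Q)/(Q + 49) = (2*Q)/(49 + Q) = 2*Q/(49 + Q))
h(V) = √(V + V²)
(h(b(-1)) - 120)*(-61) = (√((2*(-1)/(49 - 1))*(1 + 2*(-1)/(49 - 1))) - 120)*(-61) = (√((2*(-1)/48)*(1 + 2*(-1)/48)) - 120)*(-61) = (√((2*(-1)*(1/48))*(1 + 2*(-1)*(1/48))) - 120)*(-61) = (√(-(1 - 1/24)/24) - 120)*(-61) = (√(-1/24*23/24) - 120)*(-61) = (√(-23/576) - 120)*(-61) = (I*√23/24 - 120)*(-61) = (-120 + I*√23/24)*(-61) = 7320 - 61*I*√23/24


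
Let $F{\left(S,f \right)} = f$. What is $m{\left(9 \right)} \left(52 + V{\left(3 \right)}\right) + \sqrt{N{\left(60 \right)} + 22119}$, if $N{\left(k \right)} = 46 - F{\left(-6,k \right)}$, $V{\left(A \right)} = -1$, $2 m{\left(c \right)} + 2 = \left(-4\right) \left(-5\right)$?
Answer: $459 + \sqrt{22105} \approx 607.68$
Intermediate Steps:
$m{\left(c \right)} = 9$ ($m{\left(c \right)} = -1 + \frac{\left(-4\right) \left(-5\right)}{2} = -1 + \frac{1}{2} \cdot 20 = -1 + 10 = 9$)
$N{\left(k \right)} = 46 - k$
$m{\left(9 \right)} \left(52 + V{\left(3 \right)}\right) + \sqrt{N{\left(60 \right)} + 22119} = 9 \left(52 - 1\right) + \sqrt{\left(46 - 60\right) + 22119} = 9 \cdot 51 + \sqrt{\left(46 - 60\right) + 22119} = 459 + \sqrt{-14 + 22119} = 459 + \sqrt{22105}$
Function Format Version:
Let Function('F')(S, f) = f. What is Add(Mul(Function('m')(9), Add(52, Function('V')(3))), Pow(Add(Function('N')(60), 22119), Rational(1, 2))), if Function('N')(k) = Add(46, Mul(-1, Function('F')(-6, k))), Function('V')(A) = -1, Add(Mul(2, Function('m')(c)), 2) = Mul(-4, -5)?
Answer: Add(459, Pow(22105, Rational(1, 2))) ≈ 607.68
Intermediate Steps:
Function('m')(c) = 9 (Function('m')(c) = Add(-1, Mul(Rational(1, 2), Mul(-4, -5))) = Add(-1, Mul(Rational(1, 2), 20)) = Add(-1, 10) = 9)
Function('N')(k) = Add(46, Mul(-1, k))
Add(Mul(Function('m')(9), Add(52, Function('V')(3))), Pow(Add(Function('N')(60), 22119), Rational(1, 2))) = Add(Mul(9, Add(52, -1)), Pow(Add(Add(46, Mul(-1, 60)), 22119), Rational(1, 2))) = Add(Mul(9, 51), Pow(Add(Add(46, -60), 22119), Rational(1, 2))) = Add(459, Pow(Add(-14, 22119), Rational(1, 2))) = Add(459, Pow(22105, Rational(1, 2)))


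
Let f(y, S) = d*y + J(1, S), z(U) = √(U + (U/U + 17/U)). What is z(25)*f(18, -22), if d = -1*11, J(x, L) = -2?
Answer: -40*√667 ≈ -1033.1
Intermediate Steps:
d = -11
z(U) = √(1 + U + 17/U) (z(U) = √(U + (1 + 17/U)) = √(1 + U + 17/U))
f(y, S) = -2 - 11*y (f(y, S) = -11*y - 2 = -2 - 11*y)
z(25)*f(18, -22) = √(1 + 25 + 17/25)*(-2 - 11*18) = √(1 + 25 + 17*(1/25))*(-2 - 198) = √(1 + 25 + 17/25)*(-200) = √(667/25)*(-200) = (√667/5)*(-200) = -40*√667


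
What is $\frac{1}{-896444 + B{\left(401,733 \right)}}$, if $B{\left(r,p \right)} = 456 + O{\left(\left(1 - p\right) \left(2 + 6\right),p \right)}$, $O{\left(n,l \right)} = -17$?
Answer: $- \frac{1}{896005} \approx -1.1161 \cdot 10^{-6}$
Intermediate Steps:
$B{\left(r,p \right)} = 439$ ($B{\left(r,p \right)} = 456 - 17 = 439$)
$\frac{1}{-896444 + B{\left(401,733 \right)}} = \frac{1}{-896444 + 439} = \frac{1}{-896005} = - \frac{1}{896005}$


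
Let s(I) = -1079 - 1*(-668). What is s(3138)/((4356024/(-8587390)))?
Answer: 588236215/726004 ≈ 810.24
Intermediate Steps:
s(I) = -411 (s(I) = -1079 + 668 = -411)
s(3138)/((4356024/(-8587390))) = -411/(4356024/(-8587390)) = -411/(4356024*(-1/8587390)) = -411/(-2178012/4293695) = -411*(-4293695/2178012) = 588236215/726004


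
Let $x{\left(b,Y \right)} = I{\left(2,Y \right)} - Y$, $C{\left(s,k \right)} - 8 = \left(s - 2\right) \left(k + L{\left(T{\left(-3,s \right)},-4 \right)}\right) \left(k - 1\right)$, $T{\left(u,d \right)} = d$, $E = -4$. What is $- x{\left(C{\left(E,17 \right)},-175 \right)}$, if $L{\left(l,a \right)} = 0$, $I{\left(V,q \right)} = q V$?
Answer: $175$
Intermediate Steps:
$I{\left(V,q \right)} = V q$
$C{\left(s,k \right)} = 8 + k \left(-1 + k\right) \left(-2 + s\right)$ ($C{\left(s,k \right)} = 8 + \left(s - 2\right) \left(k + 0\right) \left(k - 1\right) = 8 + \left(-2 + s\right) k \left(-1 + k\right) = 8 + k \left(-2 + s\right) \left(-1 + k\right) = 8 + k \left(-1 + k\right) \left(-2 + s\right)$)
$x{\left(b,Y \right)} = Y$ ($x{\left(b,Y \right)} = 2 Y - Y = Y$)
$- x{\left(C{\left(E,17 \right)},-175 \right)} = \left(-1\right) \left(-175\right) = 175$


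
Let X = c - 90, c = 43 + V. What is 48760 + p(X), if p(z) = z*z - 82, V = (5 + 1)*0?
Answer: 50887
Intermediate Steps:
V = 0 (V = 6*0 = 0)
c = 43 (c = 43 + 0 = 43)
X = -47 (X = 43 - 90 = -47)
p(z) = -82 + z² (p(z) = z² - 82 = -82 + z²)
48760 + p(X) = 48760 + (-82 + (-47)²) = 48760 + (-82 + 2209) = 48760 + 2127 = 50887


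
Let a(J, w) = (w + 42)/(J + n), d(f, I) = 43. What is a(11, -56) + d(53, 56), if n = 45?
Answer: 171/4 ≈ 42.750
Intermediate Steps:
a(J, w) = (42 + w)/(45 + J) (a(J, w) = (w + 42)/(J + 45) = (42 + w)/(45 + J))
a(11, -56) + d(53, 56) = (42 - 56)/(45 + 11) + 43 = -14/56 + 43 = (1/56)*(-14) + 43 = -¼ + 43 = 171/4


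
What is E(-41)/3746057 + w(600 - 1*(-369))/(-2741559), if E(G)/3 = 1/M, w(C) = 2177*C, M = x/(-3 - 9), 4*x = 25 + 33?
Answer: -76389506553079/99277017401009 ≈ -0.76946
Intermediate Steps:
x = 29/2 (x = (25 + 33)/4 = (¼)*58 = 29/2 ≈ 14.500)
M = -29/24 (M = (29/2)/(-3 - 9) = (29/2)/(-12) = -1/12*29/2 = -29/24 ≈ -1.2083)
E(G) = -72/29 (E(G) = 3/(-29/24) = 3*(-24/29) = -72/29)
E(-41)/3746057 + w(600 - 1*(-369))/(-2741559) = -72/29/3746057 + (2177*(600 - 1*(-369)))/(-2741559) = -72/29*1/3746057 + (2177*(600 + 369))*(-1/2741559) = -72/108635653 + (2177*969)*(-1/2741559) = -72/108635653 + 2109513*(-1/2741559) = -72/108635653 - 703171/913853 = -76389506553079/99277017401009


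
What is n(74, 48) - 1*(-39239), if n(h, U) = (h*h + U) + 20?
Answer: 44783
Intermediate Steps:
n(h, U) = 20 + U + h² (n(h, U) = (h² + U) + 20 = (U + h²) + 20 = 20 + U + h²)
n(74, 48) - 1*(-39239) = (20 + 48 + 74²) - 1*(-39239) = (20 + 48 + 5476) + 39239 = 5544 + 39239 = 44783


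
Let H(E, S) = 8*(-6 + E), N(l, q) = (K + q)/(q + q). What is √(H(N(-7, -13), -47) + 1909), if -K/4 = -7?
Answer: √313729/13 ≈ 43.086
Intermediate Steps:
K = 28 (K = -4*(-7) = 28)
N(l, q) = (28 + q)/(2*q) (N(l, q) = (28 + q)/(q + q) = (28 + q)/((2*q)) = (28 + q)*(1/(2*q)) = (28 + q)/(2*q))
H(E, S) = -48 + 8*E
√(H(N(-7, -13), -47) + 1909) = √((-48 + 8*((½)*(28 - 13)/(-13))) + 1909) = √((-48 + 8*((½)*(-1/13)*15)) + 1909) = √((-48 + 8*(-15/26)) + 1909) = √((-48 - 60/13) + 1909) = √(-684/13 + 1909) = √(24133/13) = √313729/13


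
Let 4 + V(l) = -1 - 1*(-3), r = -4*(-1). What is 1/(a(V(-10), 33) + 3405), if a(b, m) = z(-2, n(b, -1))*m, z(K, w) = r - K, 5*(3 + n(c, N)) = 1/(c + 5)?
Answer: 1/3603 ≈ 0.00027755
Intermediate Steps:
r = 4
n(c, N) = -3 + 1/(5*(5 + c)) (n(c, N) = -3 + 1/(5*(c + 5)) = -3 + 1/(5*(5 + c)))
V(l) = -2 (V(l) = -4 + (-1 - 1*(-3)) = -4 + (-1 + 3) = -4 + 2 = -2)
z(K, w) = 4 - K
a(b, m) = 6*m (a(b, m) = (4 - 1*(-2))*m = (4 + 2)*m = 6*m)
1/(a(V(-10), 33) + 3405) = 1/(6*33 + 3405) = 1/(198 + 3405) = 1/3603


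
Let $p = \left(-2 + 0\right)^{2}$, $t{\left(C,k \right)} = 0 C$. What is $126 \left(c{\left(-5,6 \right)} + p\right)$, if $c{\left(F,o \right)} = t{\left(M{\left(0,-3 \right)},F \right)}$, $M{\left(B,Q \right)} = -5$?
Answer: $504$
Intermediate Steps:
$t{\left(C,k \right)} = 0$
$c{\left(F,o \right)} = 0$
$p = 4$ ($p = \left(-2\right)^{2} = 4$)
$126 \left(c{\left(-5,6 \right)} + p\right) = 126 \left(0 + 4\right) = 126 \cdot 4 = 504$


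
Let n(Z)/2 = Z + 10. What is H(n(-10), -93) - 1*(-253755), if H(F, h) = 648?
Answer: 254403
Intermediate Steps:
n(Z) = 20 + 2*Z (n(Z) = 2*(Z + 10) = 2*(10 + Z) = 20 + 2*Z)
H(n(-10), -93) - 1*(-253755) = 648 - 1*(-253755) = 648 + 253755 = 254403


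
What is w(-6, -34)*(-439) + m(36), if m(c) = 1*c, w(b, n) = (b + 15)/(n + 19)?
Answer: 1497/5 ≈ 299.40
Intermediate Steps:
w(b, n) = (15 + b)/(19 + n)
m(c) = c
w(-6, -34)*(-439) + m(36) = ((15 - 6)/(19 - 34))*(-439) + 36 = (9/(-15))*(-439) + 36 = -1/15*9*(-439) + 36 = -⅗*(-439) + 36 = 1317/5 + 36 = 1497/5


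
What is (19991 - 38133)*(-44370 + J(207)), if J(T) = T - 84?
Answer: 802729074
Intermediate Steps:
J(T) = -84 + T
(19991 - 38133)*(-44370 + J(207)) = (19991 - 38133)*(-44370 + (-84 + 207)) = -18142*(-44370 + 123) = -18142*(-44247) = 802729074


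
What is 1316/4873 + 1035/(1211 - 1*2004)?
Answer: -3999967/3864289 ≈ -1.0351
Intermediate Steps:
1316/4873 + 1035/(1211 - 1*2004) = 1316*(1/4873) + 1035/(1211 - 2004) = 1316/4873 + 1035/(-793) = 1316/4873 + 1035*(-1/793) = 1316/4873 - 1035/793 = -3999967/3864289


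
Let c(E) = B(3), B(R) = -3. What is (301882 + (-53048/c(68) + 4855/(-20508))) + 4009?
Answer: 2211947967/6836 ≈ 3.2357e+5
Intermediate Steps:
c(E) = -3
(301882 + (-53048/c(68) + 4855/(-20508))) + 4009 = (301882 + (-53048/(-3) + 4855/(-20508))) + 4009 = (301882 + (-53048*(-1/3) + 4855*(-1/20508))) + 4009 = (301882 + (53048/3 - 4855/20508)) + 4009 = (301882 + 120877091/6836) + 4009 = 2184542443/6836 + 4009 = 2211947967/6836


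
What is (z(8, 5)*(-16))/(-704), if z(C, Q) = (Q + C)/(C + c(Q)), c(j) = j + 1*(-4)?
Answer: 13/396 ≈ 0.032828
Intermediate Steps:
c(j) = -4 + j (c(j) = j - 4 = -4 + j)
z(C, Q) = (C + Q)/(-4 + C + Q) (z(C, Q) = (Q + C)/(C + (-4 + Q)) = (C + Q)/(-4 + C + Q))
(z(8, 5)*(-16))/(-704) = (((8 + 5)/(-4 + 8 + 5))*(-16))/(-704) = ((13/9)*(-16))*(-1/704) = -208/9*(-1/704) = 13/396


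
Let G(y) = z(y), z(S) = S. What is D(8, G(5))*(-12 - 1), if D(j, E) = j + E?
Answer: -169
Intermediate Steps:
G(y) = y
D(j, E) = E + j
D(8, G(5))*(-12 - 1) = (5 + 8)*(-12 - 1) = 13*(-13) = -169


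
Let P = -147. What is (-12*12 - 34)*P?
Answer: 26166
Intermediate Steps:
(-12*12 - 34)*P = (-12*12 - 34)*(-147) = (-144 - 34)*(-147) = -178*(-147) = 26166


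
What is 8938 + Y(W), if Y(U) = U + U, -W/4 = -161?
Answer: 10226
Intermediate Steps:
W = 644 (W = -4*(-161) = 644)
Y(U) = 2*U
8938 + Y(W) = 8938 + 2*644 = 8938 + 1288 = 10226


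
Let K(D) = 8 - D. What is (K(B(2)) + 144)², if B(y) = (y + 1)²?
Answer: 20449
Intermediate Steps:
B(y) = (1 + y)²
(K(B(2)) + 144)² = ((8 - (1 + 2)²) + 144)² = ((8 - 1*3²) + 144)² = ((8 - 1*9) + 144)² = ((8 - 9) + 144)² = (-1 + 144)² = 143² = 20449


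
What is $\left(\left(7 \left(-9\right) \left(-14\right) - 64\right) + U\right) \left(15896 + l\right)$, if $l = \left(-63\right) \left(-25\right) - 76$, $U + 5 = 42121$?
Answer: $746836930$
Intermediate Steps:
$U = 42116$ ($U = -5 + 42121 = 42116$)
$l = 1499$ ($l = 1575 - 76 = 1499$)
$\left(\left(7 \left(-9\right) \left(-14\right) - 64\right) + U\right) \left(15896 + l\right) = \left(\left(7 \left(-9\right) \left(-14\right) - 64\right) + 42116\right) \left(15896 + 1499\right) = \left(\left(\left(-63\right) \left(-14\right) - 64\right) + 42116\right) 17395 = \left(\left(882 - 64\right) + 42116\right) 17395 = \left(818 + 42116\right) 17395 = 42934 \cdot 17395 = 746836930$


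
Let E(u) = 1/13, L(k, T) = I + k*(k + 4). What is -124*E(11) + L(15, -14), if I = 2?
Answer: 3607/13 ≈ 277.46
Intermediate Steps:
L(k, T) = 2 + k*(4 + k) (L(k, T) = 2 + k*(k + 4) = 2 + k*(4 + k))
E(u) = 1/13
-124*E(11) + L(15, -14) = -124*1/13 + (2 + 15² + 4*15) = -124/13 + (2 + 225 + 60) = -124/13 + 287 = 3607/13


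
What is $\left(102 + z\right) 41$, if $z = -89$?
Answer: $533$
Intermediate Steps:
$\left(102 + z\right) 41 = \left(102 - 89\right) 41 = 13 \cdot 41 = 533$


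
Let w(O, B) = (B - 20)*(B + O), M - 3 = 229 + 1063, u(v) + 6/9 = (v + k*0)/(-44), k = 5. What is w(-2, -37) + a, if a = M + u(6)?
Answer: 232135/66 ≈ 3517.2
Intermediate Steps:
u(v) = -2/3 - v/44 (u(v) = -2/3 + (v + 5*0)/(-44) = -2/3 + (v + 0)*(-1/44) = -2/3 + v*(-1/44) = -2/3 - v/44)
M = 1295 (M = 3 + (229 + 1063) = 3 + 1292 = 1295)
w(O, B) = (-20 + B)*(B + O)
a = 85417/66 (a = 1295 + (-2/3 - 1/44*6) = 1295 + (-2/3 - 3/22) = 1295 - 53/66 = 85417/66 ≈ 1294.2)
w(-2, -37) + a = ((-37)**2 - 20*(-37) - 20*(-2) - 37*(-2)) + 85417/66 = (1369 + 740 + 40 + 74) + 85417/66 = 2223 + 85417/66 = 232135/66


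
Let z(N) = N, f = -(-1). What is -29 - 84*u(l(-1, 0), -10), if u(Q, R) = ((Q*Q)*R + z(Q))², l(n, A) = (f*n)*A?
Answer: -29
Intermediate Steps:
f = 1 (f = -1*(-1) = 1)
l(n, A) = A*n (l(n, A) = (1*n)*A = n*A = A*n)
u(Q, R) = (Q + R*Q²)² (u(Q, R) = ((Q*Q)*R + Q)² = (Q²*R + Q)² = (R*Q² + Q)² = (Q + R*Q²)²)
-29 - 84*u(l(-1, 0), -10) = -29 - 84*(0*(-1))²*(1 + (0*(-1))*(-10))² = -29 - 84*0²*(1 + 0*(-10))² = -29 - 0*(1 + 0)² = -29 - 0*1² = -29 - 0 = -29 - 84*0 = -29 + 0 = -29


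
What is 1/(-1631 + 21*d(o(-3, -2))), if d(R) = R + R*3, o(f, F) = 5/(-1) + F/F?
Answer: -1/1967 ≈ -0.00050839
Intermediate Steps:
o(f, F) = -4 (o(f, F) = 5*(-1) + 1 = -5 + 1 = -4)
d(R) = 4*R (d(R) = R + 3*R = 4*R)
1/(-1631 + 21*d(o(-3, -2))) = 1/(-1631 + 21*(4*(-4))) = 1/(-1631 + 21*(-16)) = 1/(-1631 - 336) = 1/(-1967) = -1/1967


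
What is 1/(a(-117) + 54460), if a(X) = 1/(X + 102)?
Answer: 15/816899 ≈ 1.8362e-5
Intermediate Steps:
a(X) = 1/(102 + X)
1/(a(-117) + 54460) = 1/(1/(102 - 117) + 54460) = 1/(1/(-15) + 54460) = 1/(-1/15 + 54460) = 1/(816899/15) = 15/816899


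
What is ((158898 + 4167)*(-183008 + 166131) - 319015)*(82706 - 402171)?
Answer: 879284930044300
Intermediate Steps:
((158898 + 4167)*(-183008 + 166131) - 319015)*(82706 - 402171) = (163065*(-16877) - 319015)*(-319465) = (-2752048005 - 319015)*(-319465) = -2752367020*(-319465) = 879284930044300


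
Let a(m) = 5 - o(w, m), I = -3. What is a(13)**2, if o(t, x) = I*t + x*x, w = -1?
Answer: 27889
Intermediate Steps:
o(t, x) = x**2 - 3*t (o(t, x) = -3*t + x*x = -3*t + x**2 = x**2 - 3*t)
a(m) = 2 - m**2 (a(m) = 5 - (m**2 - 3*(-1)) = 5 - (m**2 + 3) = 5 - (3 + m**2) = 5 + (-3 - m**2) = 2 - m**2)
a(13)**2 = (2 - 1*13**2)**2 = (2 - 1*169)**2 = (2 - 169)**2 = (-167)**2 = 27889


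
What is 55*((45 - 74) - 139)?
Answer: -9240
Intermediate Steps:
55*((45 - 74) - 139) = 55*(-29 - 139) = 55*(-168) = -9240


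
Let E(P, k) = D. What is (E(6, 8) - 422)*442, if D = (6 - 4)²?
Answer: -184756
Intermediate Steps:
D = 4 (D = 2² = 4)
E(P, k) = 4
(E(6, 8) - 422)*442 = (4 - 422)*442 = -418*442 = -184756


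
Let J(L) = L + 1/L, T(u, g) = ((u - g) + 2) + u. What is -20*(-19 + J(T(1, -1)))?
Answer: 276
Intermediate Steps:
T(u, g) = 2 - g + 2*u (T(u, g) = (2 + u - g) + u = 2 - g + 2*u)
J(L) = L + 1/L
-20*(-19 + J(T(1, -1))) = -20*(-19 + ((2 - 1*(-1) + 2*1) + 1/(2 - 1*(-1) + 2*1))) = -20*(-19 + ((2 + 1 + 2) + 1/(2 + 1 + 2))) = -20*(-19 + (5 + 1/5)) = -20*(-19 + 26/5) = -20*(-69/5) = 276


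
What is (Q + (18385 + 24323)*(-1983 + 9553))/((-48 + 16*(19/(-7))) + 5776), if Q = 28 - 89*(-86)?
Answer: 1131575347/19896 ≈ 56875.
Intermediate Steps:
Q = 7682 (Q = 28 + 7654 = 7682)
(Q + (18385 + 24323)*(-1983 + 9553))/((-48 + 16*(19/(-7))) + 5776) = (7682 + (18385 + 24323)*(-1983 + 9553))/((-48 + 16*(19/(-7))) + 5776) = (7682 + 42708*7570)/((-48 + 16*(19*(-⅐))) + 5776) = (7682 + 323299560)/((-48 + 16*(-19/7)) + 5776) = 323307242/((-48 - 304/7) + 5776) = 323307242/(-640/7 + 5776) = 323307242/(39792/7) = 323307242*(7/39792) = 1131575347/19896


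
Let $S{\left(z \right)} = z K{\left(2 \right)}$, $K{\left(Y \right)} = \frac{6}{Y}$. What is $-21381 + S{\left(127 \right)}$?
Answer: $-21000$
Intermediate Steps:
$S{\left(z \right)} = 3 z$ ($S{\left(z \right)} = z \frac{6}{2} = z 6 \cdot \frac{1}{2} = z 3 = 3 z$)
$-21381 + S{\left(127 \right)} = -21381 + 3 \cdot 127 = -21381 + 381 = -21000$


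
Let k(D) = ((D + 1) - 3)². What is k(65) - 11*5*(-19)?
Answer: 5014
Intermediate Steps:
k(D) = (-2 + D)² (k(D) = ((1 + D) - 3)² = (-2 + D)²)
k(65) - 11*5*(-19) = (-2 + 65)² - 11*5*(-19) = 63² - 55*(-19) = 3969 - 1*(-1045) = 3969 + 1045 = 5014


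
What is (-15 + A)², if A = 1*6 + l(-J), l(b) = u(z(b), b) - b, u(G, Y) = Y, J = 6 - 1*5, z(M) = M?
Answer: 81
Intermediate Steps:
J = 1 (J = 6 - 5 = 1)
l(b) = 0 (l(b) = b - b = 0)
A = 6 (A = 1*6 + 0 = 6 + 0 = 6)
(-15 + A)² = (-15 + 6)² = (-9)² = 81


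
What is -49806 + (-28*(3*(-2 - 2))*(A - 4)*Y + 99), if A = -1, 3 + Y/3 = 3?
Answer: -49707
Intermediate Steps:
Y = 0 (Y = -9 + 3*3 = -9 + 9 = 0)
-49806 + (-28*(3*(-2 - 2))*(A - 4)*Y + 99) = -49806 + (-28*(3*(-2 - 2))*(-1 - 4)*0 + 99) = -49806 + (-28*(3*(-4))*(-5)*0 + 99) = -49806 + (-28*(-12*(-5))*0 + 99) = -49806 + (-1680*0 + 99) = -49806 + (-28*0 + 99) = -49806 + (0 + 99) = -49806 + 99 = -49707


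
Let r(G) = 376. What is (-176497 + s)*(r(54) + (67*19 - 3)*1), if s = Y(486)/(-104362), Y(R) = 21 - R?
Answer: -15159313886527/52181 ≈ -2.9051e+8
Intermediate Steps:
s = 465/104362 (s = (21 - 1*486)/(-104362) = (21 - 486)*(-1/104362) = -465*(-1/104362) = 465/104362 ≈ 0.0044556)
(-176497 + s)*(r(54) + (67*19 - 3)*1) = (-176497 + 465/104362)*(376 + (67*19 - 3)*1) = -18419579449*(376 + (1273 - 3)*1)/104362 = -18419579449*(376 + 1270*1)/104362 = -18419579449*(376 + 1270)/104362 = -18419579449/104362*1646 = -15159313886527/52181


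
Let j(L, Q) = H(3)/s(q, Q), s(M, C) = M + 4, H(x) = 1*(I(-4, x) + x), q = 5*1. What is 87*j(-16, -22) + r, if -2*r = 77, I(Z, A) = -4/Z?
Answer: 1/6 ≈ 0.16667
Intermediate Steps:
r = -77/2 (r = -1/2*77 = -77/2 ≈ -38.500)
q = 5
H(x) = 1 + x (H(x) = 1*(-4/(-4) + x) = 1*(-4*(-1/4) + x) = 1*(1 + x) = 1 + x)
s(M, C) = 4 + M
j(L, Q) = 4/9 (j(L, Q) = (1 + 3)/(4 + 5) = 4/9)
87*j(-16, -22) + r = 87*(4/9) - 77/2 = 116/3 - 77/2 = 1/6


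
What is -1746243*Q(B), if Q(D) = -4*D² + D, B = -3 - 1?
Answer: 118744524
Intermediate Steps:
B = -4
Q(D) = D - 4*D²
-1746243*Q(B) = -(-6984972)*(1 - 4*(-4)) = -(-6984972)*(1 + 16) = -(-6984972)*17 = -1746243*(-68) = 118744524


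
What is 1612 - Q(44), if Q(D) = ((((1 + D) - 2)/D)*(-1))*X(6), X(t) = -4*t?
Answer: 17474/11 ≈ 1588.5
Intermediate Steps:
Q(D) = 24*(-1 + D)/D (Q(D) = ((((1 + D) - 2)/D)*(-1))*(-4*6) = (((-1 + D)/D)*(-1))*(-24) = -(-1 + D)/D*(-24) = 24*(-1 + D)/D)
1612 - Q(44) = 1612 - (24 - 24/44) = 1612 - (24 - 24*1/44) = 1612 - (24 - 6/11) = 1612 - 1*258/11 = 1612 - 258/11 = 17474/11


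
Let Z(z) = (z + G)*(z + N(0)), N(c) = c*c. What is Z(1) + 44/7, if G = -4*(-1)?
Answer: 79/7 ≈ 11.286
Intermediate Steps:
G = 4
N(c) = c²
Z(z) = z*(4 + z) (Z(z) = (z + 4)*(z + 0²) = (4 + z)*(z + 0) = (4 + z)*z = z*(4 + z))
Z(1) + 44/7 = 1*(4 + 1) + 44/7 = 1*5 + (⅐)*44 = 5 + 44/7 = 79/7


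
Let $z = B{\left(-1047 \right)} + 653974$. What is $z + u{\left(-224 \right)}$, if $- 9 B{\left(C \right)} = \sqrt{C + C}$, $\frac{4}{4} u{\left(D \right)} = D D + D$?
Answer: $703926 - \frac{i \sqrt{2094}}{9} \approx 7.0393 \cdot 10^{5} - 5.0845 i$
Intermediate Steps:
$u{\left(D \right)} = D + D^{2}$ ($u{\left(D \right)} = D D + D = D^{2} + D = D + D^{2}$)
$B{\left(C \right)} = - \frac{\sqrt{2} \sqrt{C}}{9}$ ($B{\left(C \right)} = - \frac{\sqrt{C + C}}{9} = - \frac{\sqrt{2 C}}{9} = - \frac{\sqrt{2} \sqrt{C}}{9}$)
$z = 653974 - \frac{i \sqrt{2094}}{9}$ ($z = - \frac{\sqrt{2} \sqrt{-1047}}{9} + 653974 = - \frac{\sqrt{2} i \sqrt{1047}}{9} + 653974 = - \frac{i \sqrt{2094}}{9} + 653974 = 653974 - \frac{i \sqrt{2094}}{9} \approx 6.5397 \cdot 10^{5} - 5.0845 i$)
$z + u{\left(-224 \right)} = \left(653974 - \frac{i \sqrt{2094}}{9}\right) - 224 \left(1 - 224\right) = \left(653974 - \frac{i \sqrt{2094}}{9}\right) - -49952 = \left(653974 - \frac{i \sqrt{2094}}{9}\right) + 49952 = 703926 - \frac{i \sqrt{2094}}{9}$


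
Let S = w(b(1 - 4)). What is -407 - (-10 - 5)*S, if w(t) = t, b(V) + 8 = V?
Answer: -572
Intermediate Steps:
b(V) = -8 + V
S = -11 (S = -8 + (1 - 4) = -8 - 3 = -11)
-407 - (-10 - 5)*S = -407 - (-10 - 5)*(-11) = -407 - (-15)*(-11) = -407 - 1*165 = -407 - 165 = -572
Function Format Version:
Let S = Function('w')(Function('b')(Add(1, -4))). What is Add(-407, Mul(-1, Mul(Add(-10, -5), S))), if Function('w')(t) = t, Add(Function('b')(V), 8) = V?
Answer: -572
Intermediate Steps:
Function('b')(V) = Add(-8, V)
S = -11 (S = Add(-8, Add(1, -4)) = Add(-8, -3) = -11)
Add(-407, Mul(-1, Mul(Add(-10, -5), S))) = Add(-407, Mul(-1, Mul(Add(-10, -5), -11))) = Add(-407, Mul(-1, Mul(-15, -11))) = Add(-407, Mul(-1, 165)) = Add(-407, -165) = -572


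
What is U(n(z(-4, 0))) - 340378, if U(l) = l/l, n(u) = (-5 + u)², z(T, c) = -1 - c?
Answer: -340377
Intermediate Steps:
U(l) = 1
U(n(z(-4, 0))) - 340378 = 1 - 340378 = -340377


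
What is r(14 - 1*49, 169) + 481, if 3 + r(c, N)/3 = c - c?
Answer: 472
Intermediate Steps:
r(c, N) = -9 (r(c, N) = -9 + 3*(c - c) = -9 + 3*0 = -9 + 0 = -9)
r(14 - 1*49, 169) + 481 = -9 + 481 = 472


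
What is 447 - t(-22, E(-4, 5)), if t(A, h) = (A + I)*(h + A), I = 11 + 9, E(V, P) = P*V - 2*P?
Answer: 343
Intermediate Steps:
E(V, P) = -2*P + P*V
I = 20
t(A, h) = (20 + A)*(A + h) (t(A, h) = (A + 20)*(h + A) = (20 + A)*(A + h))
447 - t(-22, E(-4, 5)) = 447 - ((-22)² + 20*(-22) + 20*(5*(-2 - 4)) - 110*(-2 - 4)) = 447 - (484 - 440 + 20*(5*(-6)) - 110*(-6)) = 447 - (484 - 440 + 20*(-30) - 22*(-30)) = 447 - (484 - 440 - 600 + 660) = 447 - 1*104 = 447 - 104 = 343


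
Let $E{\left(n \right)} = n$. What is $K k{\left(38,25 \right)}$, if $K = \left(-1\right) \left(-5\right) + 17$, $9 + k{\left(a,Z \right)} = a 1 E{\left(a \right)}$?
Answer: $31570$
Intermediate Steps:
$k{\left(a,Z \right)} = -9 + a^{2}$ ($k{\left(a,Z \right)} = -9 + a 1 a = -9 + a a = -9 + a^{2}$)
$K = 22$ ($K = 5 + 17 = 22$)
$K k{\left(38,25 \right)} = 22 \left(-9 + 38^{2}\right) = 22 \left(-9 + 1444\right) = 22 \cdot 1435 = 31570$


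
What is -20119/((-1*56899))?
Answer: 20119/56899 ≈ 0.35359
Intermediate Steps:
-20119/((-1*56899)) = -20119/(-56899) = -20119*(-1/56899) = 20119/56899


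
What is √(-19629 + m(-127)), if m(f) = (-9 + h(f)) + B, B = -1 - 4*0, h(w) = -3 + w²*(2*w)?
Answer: 2*I*√1029102 ≈ 2028.9*I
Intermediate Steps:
h(w) = -3 + 2*w³
B = -1 (B = -1 + 0 = -1)
m(f) = -13 + 2*f³ (m(f) = (-9 + (-3 + 2*f³)) - 1 = (-12 + 2*f³) - 1 = -13 + 2*f³)
√(-19629 + m(-127)) = √(-19629 + (-13 + 2*(-127)³)) = √(-19629 + (-13 + 2*(-2048383))) = √(-19629 + (-13 - 4096766)) = √(-19629 - 4096779) = √(-4116408) = 2*I*√1029102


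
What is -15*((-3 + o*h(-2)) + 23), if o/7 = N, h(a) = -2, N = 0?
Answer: -300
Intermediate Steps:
o = 0 (o = 7*0 = 0)
-15*((-3 + o*h(-2)) + 23) = -15*((-3 + 0*(-2)) + 23) = -15*((-3 + 0) + 23) = -15*(-3 + 23) = -15*20 = -300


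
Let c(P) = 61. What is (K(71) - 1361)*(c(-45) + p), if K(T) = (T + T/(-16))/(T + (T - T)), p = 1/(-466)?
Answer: -618556425/7456 ≈ -82961.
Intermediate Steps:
p = -1/466 ≈ -0.0021459
K(T) = 15/16 (K(T) = (T + T*(-1/16))/(T + 0) = (T - T/16)/T = (15*T/16)/T = 15/16)
(K(71) - 1361)*(c(-45) + p) = (15/16 - 1361)*(61 - 1/466) = -21761/16*28425/466 = -618556425/7456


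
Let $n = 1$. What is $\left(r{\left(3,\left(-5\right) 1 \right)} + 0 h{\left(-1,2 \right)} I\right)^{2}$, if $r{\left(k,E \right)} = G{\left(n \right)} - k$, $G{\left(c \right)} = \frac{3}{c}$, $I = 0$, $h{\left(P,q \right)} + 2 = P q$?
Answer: $0$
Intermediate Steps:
$h{\left(P,q \right)} = -2 + P q$
$r{\left(k,E \right)} = 3 - k$ ($r{\left(k,E \right)} = \frac{3}{1} - k = 3 \cdot 1 - k = 3 - k$)
$\left(r{\left(3,\left(-5\right) 1 \right)} + 0 h{\left(-1,2 \right)} I\right)^{2} = \left(\left(3 - 3\right) + 0 \left(-2 - 2\right) 0\right)^{2} = \left(0 + 0 \left(-4\right) 0\right)^{2} = \left(0 + 0 \cdot 0\right)^{2} = \left(0 + 0\right)^{2} = 0^{2} = 0$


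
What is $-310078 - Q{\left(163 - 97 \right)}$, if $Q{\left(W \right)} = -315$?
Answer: $-309763$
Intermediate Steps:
$-310078 - Q{\left(163 - 97 \right)} = -310078 - -315 = -310078 + 315 = -309763$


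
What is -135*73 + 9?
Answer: -9846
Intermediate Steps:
-135*73 + 9 = -9855 + 9 = -9846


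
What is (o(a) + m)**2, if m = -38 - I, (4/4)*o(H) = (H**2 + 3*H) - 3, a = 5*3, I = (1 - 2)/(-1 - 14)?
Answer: 11792356/225 ≈ 52411.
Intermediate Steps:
I = 1/15 (I = -1/(-15) = -1*(-1/15) = 1/15 ≈ 0.066667)
a = 15
o(H) = -3 + H**2 + 3*H (o(H) = (H**2 + 3*H) - 3 = -3 + H**2 + 3*H)
m = -571/15 (m = -38 - 1*1/15 = -38 - 1/15 = -571/15 ≈ -38.067)
(o(a) + m)**2 = ((-3 + 15**2 + 3*15) - 571/15)**2 = ((-3 + 225 + 45) - 571/15)**2 = (267 - 571/15)**2 = (3434/15)**2 = 11792356/225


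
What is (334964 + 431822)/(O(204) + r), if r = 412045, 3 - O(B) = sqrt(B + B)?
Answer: 39494079716/21222944237 + 383393*sqrt(102)/42445888474 ≈ 1.8610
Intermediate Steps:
O(B) = 3 - sqrt(2)*sqrt(B) (O(B) = 3 - sqrt(B + B) = 3 - sqrt(2*B) = 3 - sqrt(2)*sqrt(B))
(334964 + 431822)/(O(204) + r) = (334964 + 431822)/((3 - sqrt(2)*sqrt(204)) + 412045) = 766786/((3 - sqrt(2)*2*sqrt(51)) + 412045) = 766786/((3 - 2*sqrt(102)) + 412045) = 766786/(412048 - 2*sqrt(102))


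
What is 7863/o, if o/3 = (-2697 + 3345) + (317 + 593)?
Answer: 2621/1558 ≈ 1.6823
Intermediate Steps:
o = 4674 (o = 3*((-2697 + 3345) + (317 + 593)) = 3*(648 + 910) = 3*1558 = 4674)
7863/o = 7863/4674 = 7863*(1/4674) = 2621/1558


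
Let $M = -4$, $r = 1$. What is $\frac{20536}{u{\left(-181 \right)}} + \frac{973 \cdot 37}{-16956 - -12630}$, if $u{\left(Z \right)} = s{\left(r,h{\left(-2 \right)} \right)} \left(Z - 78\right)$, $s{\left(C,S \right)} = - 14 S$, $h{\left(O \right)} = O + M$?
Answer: $- \frac{3460621}{373478} \approx -9.2659$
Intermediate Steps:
$h{\left(O \right)} = -4 + O$ ($h{\left(O \right)} = O - 4 = -4 + O$)
$u{\left(Z \right)} = -6552 + 84 Z$ ($u{\left(Z \right)} = - 14 \left(-4 - 2\right) \left(Z - 78\right) = \left(-14\right) \left(-6\right) \left(-78 + Z\right) = 84 \left(-78 + Z\right) = -6552 + 84 Z$)
$\frac{20536}{u{\left(-181 \right)}} + \frac{973 \cdot 37}{-16956 - -12630} = \frac{20536}{-6552 + 84 \left(-181\right)} + \frac{973 \cdot 37}{-16956 - -12630} = \frac{20536}{-6552 - 15204} + \frac{36001}{-16956 + 12630} = \frac{20536}{-21756} + \frac{36001}{-4326} = 20536 \left(- \frac{1}{21756}\right) + 36001 \left(- \frac{1}{4326}\right) = - \frac{5134}{5439} - \frac{5143}{618} = - \frac{3460621}{373478}$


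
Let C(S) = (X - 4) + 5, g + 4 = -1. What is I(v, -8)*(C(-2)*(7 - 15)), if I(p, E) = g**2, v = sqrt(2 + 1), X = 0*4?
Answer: -200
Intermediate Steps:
X = 0
g = -5 (g = -4 - 1 = -5)
v = sqrt(3) ≈ 1.7320
C(S) = 1 (C(S) = (0 - 4) + 5 = -4 + 5 = 1)
I(p, E) = 25 (I(p, E) = (-5)**2 = 25)
I(v, -8)*(C(-2)*(7 - 15)) = 25*(1*(7 - 15)) = 25*(1*(-8)) = 25*(-8) = -200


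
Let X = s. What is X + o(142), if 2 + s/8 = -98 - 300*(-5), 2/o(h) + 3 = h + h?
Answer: 3147202/281 ≈ 11200.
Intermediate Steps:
o(h) = 2/(-3 + 2*h) (o(h) = 2/(-3 + (h + h)) = 2/(-3 + 2*h))
s = 11200 (s = -16 + 8*(-98 - 300*(-5)) = -16 + 8*(-98 - 100*(-15)) = -16 + 8*(-98 + 1500) = -16 + 8*1402 = -16 + 11216 = 11200)
X = 11200
X + o(142) = 11200 + 2/(-3 + 2*142) = 11200 + 2/(-3 + 284) = 11200 + 2/281 = 3147202/281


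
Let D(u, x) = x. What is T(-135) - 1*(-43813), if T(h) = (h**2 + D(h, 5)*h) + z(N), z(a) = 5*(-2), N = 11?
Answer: 61353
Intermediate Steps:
z(a) = -10
T(h) = -10 + h**2 + 5*h (T(h) = (h**2 + 5*h) - 10 = -10 + h**2 + 5*h)
T(-135) - 1*(-43813) = (-10 + (-135)**2 + 5*(-135)) - 1*(-43813) = (-10 + 18225 - 675) + 43813 = 17540 + 43813 = 61353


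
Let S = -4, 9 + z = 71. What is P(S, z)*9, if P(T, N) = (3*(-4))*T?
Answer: 432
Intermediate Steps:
z = 62 (z = -9 + 71 = 62)
P(T, N) = -12*T
P(S, z)*9 = -12*(-4)*9 = 48*9 = 432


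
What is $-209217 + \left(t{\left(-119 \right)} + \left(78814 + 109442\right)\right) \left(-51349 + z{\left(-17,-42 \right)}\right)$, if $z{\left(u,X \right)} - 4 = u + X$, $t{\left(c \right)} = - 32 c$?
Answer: $-9873067073$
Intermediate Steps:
$z{\left(u,X \right)} = 4 + X + u$ ($z{\left(u,X \right)} = 4 + \left(u + X\right) = 4 + \left(X + u\right) = 4 + X + u$)
$-209217 + \left(t{\left(-119 \right)} + \left(78814 + 109442\right)\right) \left(-51349 + z{\left(-17,-42 \right)}\right) = -209217 + \left(\left(-32\right) \left(-119\right) + \left(78814 + 109442\right)\right) \left(-51349 - 55\right) = -209217 + \left(3808 + 188256\right) \left(-51349 - 55\right) = -209217 + 192064 \left(-51404\right) = -209217 - 9872857856 = -9873067073$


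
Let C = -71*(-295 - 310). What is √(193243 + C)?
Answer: √236198 ≈ 486.00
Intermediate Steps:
C = 42955 (C = -71*(-605) = 42955)
√(193243 + C) = √(193243 + 42955) = √236198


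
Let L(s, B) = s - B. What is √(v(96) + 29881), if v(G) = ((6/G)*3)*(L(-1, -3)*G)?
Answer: √29917 ≈ 172.97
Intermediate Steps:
v(G) = 36 (v(G) = ((6/G)*3)*((-1 - 1*(-3))*G) = (18/G)*((-1 + 3)*G) = (18/G)*(2*G) = 36)
√(v(96) + 29881) = √(36 + 29881) = √29917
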